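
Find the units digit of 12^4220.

6

Last digits of 2^n: 2, 4, 8, 6 (period 4).
4220 mod 4 = 0, so the last digit matches 2^4 = 6.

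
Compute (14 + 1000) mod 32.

1000 mod 32 = 8 (since 31·32 = 992).
(14 + 8) mod 32 = 22.

22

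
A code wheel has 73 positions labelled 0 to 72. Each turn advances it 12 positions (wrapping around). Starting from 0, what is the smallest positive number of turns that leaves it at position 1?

73 = 6·12 + 1
12 = 12·1 + 0
Back-substituting gives 12·67 ≡ 1 (mod 73).

67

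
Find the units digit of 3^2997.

Last digits of 3^n: 3, 9, 7, 1 (period 4).
2997 mod 4 = 1, so the last digit matches 3^1 = 3.

3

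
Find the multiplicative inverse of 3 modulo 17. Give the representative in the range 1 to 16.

3·6 = 18 = 1·17 + 1, so 3⁻¹ ≡ 6 (mod 17).

6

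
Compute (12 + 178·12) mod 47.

33

178·12 = 2136.
Dividing 2136 by 47 gives quotient 45 and remainder 21.
(12 + 21) mod 47 = 33.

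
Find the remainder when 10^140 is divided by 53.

Successive squares of 10 mod 53: 10^1≡10, 10^2≡47, 10^4≡36, 10^8≡24, 10^16≡46, 10^32≡49, 10^64≡16, 10^128≡44.
Since 140 = 4 + 8 + 128 in binary, 10^140 ≡ 36·24·44 ≡ 15 (mod 53).

15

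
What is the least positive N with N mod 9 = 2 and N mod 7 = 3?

x ≡ 3 (mod 7) gives x ∈ {3, 10, 17, 24, 31, 38}.
The first of these with x mod 9 = 2 is 38.

38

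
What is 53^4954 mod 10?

The units digit of 53^n cycles with period 4: 3, 9, 7, 1, …
4954 leaves remainder 2 on division by 4, so 53^4954 ends in 9.

9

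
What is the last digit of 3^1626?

Powers of 3 mod 10 repeat with period 4: 3, 9, 7, 1.
1626 leaves remainder 2 on division by 4, so 3^1626 ends in 9.

9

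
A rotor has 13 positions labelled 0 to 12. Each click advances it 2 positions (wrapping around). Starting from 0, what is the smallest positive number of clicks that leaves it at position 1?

2·7 = 14 = 1·13 + 1, so 2⁻¹ ≡ 7 (mod 13).

7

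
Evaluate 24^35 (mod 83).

2

Successive squares of 24 mod 83: 24^1≡24, 24^2≡78, 24^4≡25, 24^8≡44, 24^16≡27, 24^32≡65.
Since 35 = 1 + 2 + 32 in binary, 24^35 ≡ 24·78·65 ≡ 2 (mod 83).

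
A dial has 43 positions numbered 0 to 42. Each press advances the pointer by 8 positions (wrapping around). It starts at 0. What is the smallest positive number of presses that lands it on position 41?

8⁻¹ ≡ 27 (mod 43) because 8·27 = 216 = 5·43 + 1.
Multiplying both sides by 27: x ≡ 27·41 = 1107 ≡ 32 (mod 43).
Check: 8·32 = 256 = 5·43 + 41.

32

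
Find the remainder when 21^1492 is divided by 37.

Square-and-reduce mod 37: 21^1≡21, 21^2≡34, 21^4≡9, 21^8≡7, 21^16≡12, 21^32≡33, 21^64≡16, 21^128≡34, 21^256≡9, 21^512≡7, 21^1024≡12.
1492 = 4 + 16 + 64 + 128 + 256 + 1024, so 21^1492 ≡ 9·12·16·34·9·12 ≡ 12 (mod 37).

12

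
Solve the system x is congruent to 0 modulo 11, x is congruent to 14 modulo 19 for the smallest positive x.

33

Since 19·7 ≡ 1 (mod 11), take x = 14 + 19·((0−14)·7 mod 11) = 14 + 19·1 = 33.
Check: 33 mod 11 = 0, 33 mod 19 = 14.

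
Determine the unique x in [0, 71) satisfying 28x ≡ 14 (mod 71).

36

The inverse of 28 mod 71 is 33 (since 28·33 = 924 ≡ 1).
So x ≡ 33·14 = 462 ≡ 36 (mod 71).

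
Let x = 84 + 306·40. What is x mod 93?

48

306·40 = 12240.
12240 mod 93 = 57 (since 131·93 = 12183).
(84 + 57) mod 93 = 48.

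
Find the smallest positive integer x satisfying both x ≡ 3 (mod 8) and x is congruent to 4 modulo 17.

Since 17·1 ≡ 1 (mod 8), take x = 4 + 17·((3−4)·1 mod 8) = 4 + 17·7 = 123.
Check: 123 mod 8 = 3, 123 mod 17 = 4.

123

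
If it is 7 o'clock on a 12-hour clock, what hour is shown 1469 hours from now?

12

Dividing 1469 by 12 gives quotient 122 and remainder 5.
7 + 5 → 12 on a 12-hour dial.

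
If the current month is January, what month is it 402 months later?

402 = 33·12 + 6, so 402 mod 12 = 6.
January + 6 months → July.

July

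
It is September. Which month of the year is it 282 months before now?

March

Dividing 282 by 12 gives quotient 23 and remainder 6.
September − 6 months → March.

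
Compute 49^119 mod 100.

49

Square-and-reduce mod 100: 49^1≡49, 49^2≡1, 49^4≡1, 49^8≡1, 49^16≡1, 49^32≡1, 49^64≡1.
Since 119 = 1 + 2 + 4 + 16 + 32 + 64 in binary, 49^119 ≡ 49·1·1·1·1·1 ≡ 49 (mod 100).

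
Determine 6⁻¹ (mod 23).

4

23 = 3·6 + 5
6 = 1·5 + 1
5 = 5·1 + 0
Back-substituting gives 6·4 ≡ 1 (mod 23).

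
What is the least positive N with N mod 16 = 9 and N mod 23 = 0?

x ≡ 9 (mod 16) gives x ∈ {9, 25, 41, 57, 73, 89, 105, 121, …}.
The first of these with x mod 23 = 0 is 345.

345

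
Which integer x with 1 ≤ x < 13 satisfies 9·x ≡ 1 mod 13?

3

13 = 1·9 + 4
9 = 2·4 + 1
4 = 4·1 + 0
Back-substituting gives 9·3 ≡ 1 (mod 13).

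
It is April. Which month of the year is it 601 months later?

601 mod 12 = 1 (since 50·12 = 600).
April + 1 month → May.

May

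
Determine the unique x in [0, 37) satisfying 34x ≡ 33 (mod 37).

26

34⁻¹ ≡ 12 (mod 37) because 34·12 = 408 = 11·37 + 1.
So x ≡ 12·33 = 396 ≡ 26 (mod 37).
Check: 34·26 = 884 = 23·37 + 33.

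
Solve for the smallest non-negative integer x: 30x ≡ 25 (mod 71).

30⁻¹ ≡ 45 (mod 71) because 30·45 = 1350 = 19·71 + 1.
So x ≡ 45·25 = 1125 ≡ 60 (mod 71).
Check: 30·60 = 1800 = 25·71 + 25.

60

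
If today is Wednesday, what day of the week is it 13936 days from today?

13936 − 1990·7 = 6, so 13936 ≡ 6 (mod 7).
Wednesday + 6 days → Tuesday.

Tuesday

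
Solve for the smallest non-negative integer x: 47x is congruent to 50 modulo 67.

47⁻¹ ≡ 10 (mod 67) because 47·10 = 470 = 7·67 + 1.
So x ≡ 10·50 = 500 ≡ 31 (mod 67).
Check: 47·31 = 1457 = 21·67 + 50.

31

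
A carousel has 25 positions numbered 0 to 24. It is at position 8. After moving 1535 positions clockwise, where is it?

1535 = 61·25 + 10, so 1535 mod 25 = 10.
(8 + 10) mod 25 = 18.

18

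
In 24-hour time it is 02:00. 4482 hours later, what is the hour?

4482 − 186·24 = 18, so 4482 ≡ 18 (mod 24).
(2 + 18) mod 24 = 20.

20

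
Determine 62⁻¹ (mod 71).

71 = 1·62 + 9
62 = 6·9 + 8
9 = 1·8 + 1
8 = 8·1 + 0
Back-substituting gives 62·63 ≡ 1 (mod 71).

63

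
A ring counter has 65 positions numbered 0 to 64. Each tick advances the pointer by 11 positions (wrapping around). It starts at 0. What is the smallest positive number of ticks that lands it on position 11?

1

11⁻¹ ≡ 6 (mod 65) because 11·6 = 66 = 1·65 + 1.
So x ≡ 6·11 = 66 ≡ 1 (mod 65).
Check: 11·1 = 11 = 0·65 + 11.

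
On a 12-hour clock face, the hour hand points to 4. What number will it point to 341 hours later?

341 mod 12 = 5 (since 28·12 = 336).
4 + 5 → 9 on a 12-hour dial.

9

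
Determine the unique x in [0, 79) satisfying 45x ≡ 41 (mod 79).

29

The inverse of 45 mod 79 is 72 (since 45·72 = 3240 ≡ 1).
So x ≡ 72·41 = 2952 ≡ 29 (mod 79).
Check: 45·29 = 1305 = 16·79 + 41.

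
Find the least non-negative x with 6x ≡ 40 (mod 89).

66

The inverse of 6 mod 89 is 15 (since 6·15 = 90 ≡ 1).
So x ≡ 15·40 = 600 ≡ 66 (mod 89).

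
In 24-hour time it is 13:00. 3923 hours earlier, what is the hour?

3923 = 163·24 + 11, so 3923 mod 24 = 11.
(13 − 11) mod 24 = 2.

2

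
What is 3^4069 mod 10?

3

Last digits of 3^n: 3, 9, 7, 1 (period 4).
4069 leaves remainder 1 on division by 4, so 3^4069 ends in 3.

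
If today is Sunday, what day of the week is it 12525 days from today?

Dividing 12525 by 7 gives quotient 1789 and remainder 2.
Sunday + 2 days → Tuesday.

Tuesday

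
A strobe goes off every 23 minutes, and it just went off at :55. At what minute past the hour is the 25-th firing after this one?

30

25·23 = 575.
575 − 9·60 = 35, so 575 ≡ 35 (mod 60).
(55 + 35) mod 60 = 30.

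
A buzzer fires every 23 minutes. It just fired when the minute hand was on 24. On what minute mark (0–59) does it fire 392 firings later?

40

392·23 = 9016.
9016 = 150·60 + 16, so 9016 mod 60 = 16.
(24 + 16) mod 60 = 40.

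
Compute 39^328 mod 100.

By repeated squaring mod 100: 39^1≡39, 39^2≡21, 39^4≡41, 39^8≡81, 39^16≡61, 39^32≡21, 39^64≡41, 39^128≡81, 39^256≡61.
328 = 8 + 64 + 256, so 39^328 ≡ 81·41·61 ≡ 81 (mod 100).

81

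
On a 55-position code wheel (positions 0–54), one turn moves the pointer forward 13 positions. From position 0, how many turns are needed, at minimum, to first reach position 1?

17

13·17 = 221 = 4·55 + 1, so 13⁻¹ ≡ 17 (mod 55).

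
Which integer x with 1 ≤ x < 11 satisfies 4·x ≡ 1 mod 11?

3

4·3 = 12 = 1·11 + 1, so 4⁻¹ ≡ 3 (mod 11).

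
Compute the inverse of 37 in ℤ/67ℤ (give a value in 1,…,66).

29

37·29 = 1073 = 16·67 + 1, so 37⁻¹ ≡ 29 (mod 67).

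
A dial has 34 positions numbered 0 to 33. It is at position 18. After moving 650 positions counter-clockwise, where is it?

Dividing 650 by 34 gives quotient 19 and remainder 4.
(18 − 4) mod 34 = 14.

14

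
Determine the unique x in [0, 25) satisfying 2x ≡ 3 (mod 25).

2⁻¹ ≡ 13 (mod 25) because 2·13 = 26 = 1·25 + 1.
So x ≡ 13·3 = 39 ≡ 14 (mod 25).

14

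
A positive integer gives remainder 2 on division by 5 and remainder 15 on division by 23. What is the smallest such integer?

107

x ≡ 2 (mod 5) gives x ∈ {2, 7, 12, 17, 22, 27, 32, 37, …}.
The first of these with x mod 23 = 15 is 107.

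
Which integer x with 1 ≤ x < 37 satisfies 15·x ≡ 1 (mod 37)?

5

37 = 2·15 + 7
15 = 2·7 + 1
7 = 7·1 + 0
Back-substituting gives 15·5 ≡ 1 (mod 37).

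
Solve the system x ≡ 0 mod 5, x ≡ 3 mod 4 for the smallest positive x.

Since 4·4 ≡ 1 (mod 5), take x = 3 + 4·((0−3)·4 mod 5) = 3 + 4·3 = 15.
Check: 15 mod 5 = 0, 15 mod 4 = 3.

15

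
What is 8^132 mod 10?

Last digits of 8^n: 8, 4, 2, 6 (period 4).
132 leaves remainder 0 on division by 4, so 8^132 ends in 6.

6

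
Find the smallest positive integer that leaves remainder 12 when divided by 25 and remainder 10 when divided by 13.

62

x ≡ 10 (mod 13) gives x ∈ {10, 23, 36, 49, 62}.
The first of these with x mod 25 = 12 is 62.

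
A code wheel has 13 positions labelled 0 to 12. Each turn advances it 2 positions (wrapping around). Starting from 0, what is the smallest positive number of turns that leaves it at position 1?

2·7 = 14 = 1·13 + 1, so 2⁻¹ ≡ 7 (mod 13).

7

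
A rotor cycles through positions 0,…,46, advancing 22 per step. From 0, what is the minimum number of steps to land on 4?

13

The inverse of 22 mod 47 is 15 (since 22·15 = 330 ≡ 1).
So x ≡ 15·4 = 60 ≡ 13 (mod 47).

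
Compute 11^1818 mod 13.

12

By repeated squaring mod 13: 11^1≡11, 11^2≡4, 11^4≡3, 11^8≡9, 11^16≡3, 11^32≡9, 11^64≡3, 11^128≡9, 11^256≡3, 11^512≡9, 11^1024≡3.
Since 1818 = 2 + 8 + 16 + 256 + 512 + 1024 in binary, 11^1818 ≡ 4·9·3·3·9·3 ≡ 12 (mod 13).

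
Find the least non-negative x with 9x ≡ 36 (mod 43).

The inverse of 9 mod 43 is 24 (since 9·24 = 216 ≡ 1).
So x ≡ 24·36 = 864 ≡ 4 (mod 43).

4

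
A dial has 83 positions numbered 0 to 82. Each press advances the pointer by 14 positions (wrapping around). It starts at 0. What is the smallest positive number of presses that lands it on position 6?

14⁻¹ ≡ 6 (mod 83) because 14·6 = 84 = 1·83 + 1.
So x ≡ 6·6 = 36 ≡ 36 (mod 83).
Check: 14·36 = 504 = 6·83 + 6.

36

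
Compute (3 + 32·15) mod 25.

8

32·15 = 480.
480 = 19·25 + 5, so 480 mod 25 = 5.
(3 + 5) mod 25 = 8.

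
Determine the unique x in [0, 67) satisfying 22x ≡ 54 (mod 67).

The inverse of 22 mod 67 is 64 (since 22·64 = 1408 ≡ 1).
Multiplying both sides by 64: x ≡ 64·54 = 3456 ≡ 39 (mod 67).
Check: 22·39 = 858 = 12·67 + 54.

39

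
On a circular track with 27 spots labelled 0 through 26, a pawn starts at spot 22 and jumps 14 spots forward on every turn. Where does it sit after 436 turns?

436·14 = 6104.
6104 mod 27 = 2 (since 226·27 = 6102).
(22 + 2) mod 27 = 24.

24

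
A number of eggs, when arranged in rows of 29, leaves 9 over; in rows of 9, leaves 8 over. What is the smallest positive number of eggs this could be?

Since 9·13 ≡ 1 (mod 29), take x = 8 + 9·((9−8)·13 mod 29) = 8 + 9·13 = 125.
Check: 125 mod 29 = 9, 125 mod 9 = 8.

125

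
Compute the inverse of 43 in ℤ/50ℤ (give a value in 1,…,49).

50 = 1·43 + 7
43 = 6·7 + 1
7 = 7·1 + 0
Back-substituting gives 43·7 ≡ 1 (mod 50).

7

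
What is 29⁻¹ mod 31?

15

29·15 = 435 = 14·31 + 1, so 29⁻¹ ≡ 15 (mod 31).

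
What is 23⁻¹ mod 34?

23·3 = 69 = 2·34 + 1, so 23⁻¹ ≡ 3 (mod 34).

3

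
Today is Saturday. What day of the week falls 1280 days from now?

Friday

1280 = 182·7 + 6, so 1280 mod 7 = 6.
Saturday + 6 days → Friday.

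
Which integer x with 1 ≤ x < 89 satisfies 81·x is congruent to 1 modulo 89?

11

89 = 1·81 + 8
81 = 10·8 + 1
8 = 8·1 + 0
Back-substituting gives 81·11 ≡ 1 (mod 89).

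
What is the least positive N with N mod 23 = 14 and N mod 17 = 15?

83

x ≡ 15 (mod 17) gives x ∈ {15, 32, 49, 66, 83}.
The first of these with x mod 23 = 14 is 83.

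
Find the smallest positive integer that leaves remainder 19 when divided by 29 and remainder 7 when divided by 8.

Since 8·11 ≡ 1 (mod 29), take x = 7 + 8·((19−7)·11 mod 29) = 7 + 8·16 = 135.
Check: 135 mod 29 = 19, 135 mod 8 = 7.

135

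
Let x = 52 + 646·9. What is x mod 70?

56

646·9 = 5814.
5814 − 83·70 = 4, so 5814 ≡ 4 (mod 70).
(52 + 4) mod 70 = 56.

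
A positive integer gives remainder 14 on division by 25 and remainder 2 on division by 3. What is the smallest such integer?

14

Since 3·17 ≡ 1 (mod 25), take x = 2 + 3·((14−2)·17 mod 25) = 2 + 3·4 = 14.
Check: 14 mod 25 = 14, 14 mod 3 = 2.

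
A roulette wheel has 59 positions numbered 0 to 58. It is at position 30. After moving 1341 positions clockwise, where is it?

14

1341 = 22·59 + 43, so 1341 mod 59 = 43.
(30 + 43) mod 59 = 14.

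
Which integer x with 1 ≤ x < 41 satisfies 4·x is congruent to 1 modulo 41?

4·31 = 124 = 3·41 + 1, so 4⁻¹ ≡ 31 (mod 41).

31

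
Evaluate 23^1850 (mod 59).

Square-and-reduce mod 59: 23^1≡23, 23^2≡57, 23^4≡4, 23^8≡16, 23^16≡20, 23^32≡46, 23^64≡51, 23^128≡5, 23^256≡25, 23^512≡35, 23^1024≡45.
Since 1850 = 2 + 8 + 16 + 32 + 256 + 512 + 1024 in binary, 23^1850 ≡ 57·16·20·46·25·35·45 ≡ 22 (mod 59).

22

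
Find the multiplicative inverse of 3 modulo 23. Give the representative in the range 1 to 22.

3·8 = 24 = 1·23 + 1, so 3⁻¹ ≡ 8 (mod 23).

8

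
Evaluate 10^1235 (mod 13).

4

Successive squares of 10 mod 13: 10^1≡10, 10^2≡9, 10^4≡3, 10^8≡9, 10^16≡3, 10^32≡9, 10^64≡3, 10^128≡9, 10^256≡3, 10^512≡9, 10^1024≡3.
1235 = 1 + 2 + 16 + 64 + 128 + 1024, so 10^1235 ≡ 10·9·3·3·9·3 ≡ 4 (mod 13).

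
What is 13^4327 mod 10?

Last digits of 3^n: 3, 9, 7, 1 (period 4).
4327 mod 4 = 3, so the last digit matches 3^3 = 7.

7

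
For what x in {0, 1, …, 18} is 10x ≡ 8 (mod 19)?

10⁻¹ ≡ 2 (mod 19) because 10·2 = 20 = 1·19 + 1.
So x ≡ 2·8 = 16 ≡ 16 (mod 19).

16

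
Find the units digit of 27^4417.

Powers of 7 mod 10 repeat with period 4: 7, 9, 3, 1.
4417 mod 4 = 1, so the last digit matches 7^1 = 7.

7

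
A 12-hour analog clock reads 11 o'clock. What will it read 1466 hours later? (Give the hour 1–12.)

1466 − 122·12 = 2, so 1466 ≡ 2 (mod 12).
11 + 2 → 1 on a 12-hour dial.

1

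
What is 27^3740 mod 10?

1

The units digit of 27^n cycles with period 4: 7, 9, 3, 1, …
3740 leaves remainder 0 on division by 4, so 27^3740 ends in 1.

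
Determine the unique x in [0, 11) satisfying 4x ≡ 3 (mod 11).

9

4⁻¹ ≡ 3 (mod 11) because 4·3 = 12 = 1·11 + 1.
Multiplying both sides by 3: x ≡ 3·3 = 9 ≡ 9 (mod 11).
Check: 4·9 = 36 = 3·11 + 3.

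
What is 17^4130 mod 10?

9

Last digits of 7^n: 7, 9, 3, 1 (period 4).
4130 leaves remainder 2 on division by 4, so 17^4130 ends in 9.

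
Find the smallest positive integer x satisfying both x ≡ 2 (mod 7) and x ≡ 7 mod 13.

x ≡ 2 (mod 7) gives x ∈ {2, 9, 16, 23, 30, 37, 44, 51, …}.
The first of these with x mod 13 = 7 is 72.

72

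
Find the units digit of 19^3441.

Powers of 9 mod 10 repeat with period 2: 9, 1.
3441 mod 2 = 1, so the last digit matches 9^1 = 9.

9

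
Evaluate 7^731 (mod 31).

Successive squares of 7 mod 31: 7^1≡7, 7^2≡18, 7^4≡14, 7^8≡10, 7^16≡7, 7^32≡18, 7^64≡14, 7^128≡10, 7^256≡7, 7^512≡18.
Since 731 = 1 + 2 + 8 + 16 + 64 + 128 + 512 in binary, 7^731 ≡ 7·18·10·7·14·10·18 ≡ 20 (mod 31).

20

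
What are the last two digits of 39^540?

01

Successive squares of 39 mod 100: 39^1≡39, 39^2≡21, 39^4≡41, 39^8≡81, 39^16≡61, 39^32≡21, 39^64≡41, 39^128≡81, 39^256≡61, 39^512≡21.
Since 540 = 4 + 8 + 16 + 512 in binary, 39^540 ≡ 41·81·61·21 ≡ 1 (mod 100).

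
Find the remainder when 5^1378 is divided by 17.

8

Square-and-reduce mod 17: 5^1≡5, 5^2≡8, 5^4≡13, 5^8≡16, 5^16≡1, 5^32≡1, 5^64≡1, 5^128≡1, 5^256≡1, 5^512≡1, 5^1024≡1.
1378 = 2 + 32 + 64 + 256 + 1024, so 5^1378 ≡ 8·1·1·1·1 ≡ 8 (mod 17).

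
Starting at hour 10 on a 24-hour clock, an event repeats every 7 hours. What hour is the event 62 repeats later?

12

62·7 = 434.
Dividing 434 by 24 gives quotient 18 and remainder 2.
(10 + 2) mod 24 = 12.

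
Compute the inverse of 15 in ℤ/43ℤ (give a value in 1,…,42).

23

43 = 2·15 + 13
15 = 1·13 + 2
13 = 6·2 + 1
2 = 2·1 + 0
Back-substituting gives 15·23 ≡ 1 (mod 43).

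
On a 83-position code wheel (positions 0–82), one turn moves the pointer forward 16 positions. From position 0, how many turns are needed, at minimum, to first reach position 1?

16·26 = 416 = 5·83 + 1, so 16⁻¹ ≡ 26 (mod 83).

26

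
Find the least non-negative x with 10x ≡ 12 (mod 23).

15

The inverse of 10 mod 23 is 7 (since 10·7 = 70 ≡ 1).
So x ≡ 7·12 = 84 ≡ 15 (mod 23).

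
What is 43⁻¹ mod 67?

53

43·53 = 2279 = 34·67 + 1, so 43⁻¹ ≡ 53 (mod 67).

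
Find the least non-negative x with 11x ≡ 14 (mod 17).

11⁻¹ ≡ 14 (mod 17) because 11·14 = 154 = 9·17 + 1.
Multiplying both sides by 14: x ≡ 14·14 = 196 ≡ 9 (mod 17).

9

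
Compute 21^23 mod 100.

61

By repeated squaring mod 100: 21^1≡21, 21^2≡41, 21^4≡81, 21^8≡61, 21^16≡21.
Since 23 = 1 + 2 + 4 + 16 in binary, 21^23 ≡ 21·41·81·21 ≡ 61 (mod 100).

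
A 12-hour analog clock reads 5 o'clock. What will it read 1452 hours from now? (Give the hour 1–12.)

5

1452 mod 12 = 0 (since 121·12 = 1452).
5 + 0 → 5 on a 12-hour dial.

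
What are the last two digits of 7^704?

01

By repeated squaring mod 100: 7^1≡7, 7^2≡49, 7^4≡1, 7^8≡1, 7^16≡1, 7^32≡1, 7^64≡1, 7^128≡1, 7^256≡1, 7^512≡1.
Since 704 = 64 + 128 + 512 in binary, 7^704 ≡ 1·1·1 ≡ 1 (mod 100).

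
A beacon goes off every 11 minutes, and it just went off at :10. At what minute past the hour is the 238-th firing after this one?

238·11 = 2618.
2618 = 43·60 + 38, so 2618 mod 60 = 38.
(10 + 38) mod 60 = 48.

48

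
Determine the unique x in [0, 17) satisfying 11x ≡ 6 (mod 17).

The inverse of 11 mod 17 is 14 (since 11·14 = 154 ≡ 1).
Multiplying both sides by 14: x ≡ 14·6 = 84 ≡ 16 (mod 17).

16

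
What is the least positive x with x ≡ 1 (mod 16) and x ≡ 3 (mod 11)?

113

x ≡ 3 (mod 11) gives x ∈ {3, 14, 25, 36, 47, 58, 69, 80, …}.
The first of these with x mod 16 = 1 is 113.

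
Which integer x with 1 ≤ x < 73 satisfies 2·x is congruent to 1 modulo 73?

2·37 = 74 = 1·73 + 1, so 2⁻¹ ≡ 37 (mod 73).

37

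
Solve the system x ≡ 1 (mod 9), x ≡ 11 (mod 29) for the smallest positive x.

127

Since 29·5 ≡ 1 (mod 9), take x = 11 + 29·((1−11)·5 mod 9) = 11 + 29·4 = 127.
Check: 127 mod 9 = 1, 127 mod 29 = 11.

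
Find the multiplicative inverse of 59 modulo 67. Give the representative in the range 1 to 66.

59·25 = 1475 = 22·67 + 1, so 59⁻¹ ≡ 25 (mod 67).

25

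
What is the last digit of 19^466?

The units digit of 19^n cycles with period 2: 9, 1, …
466 leaves remainder 0 on division by 2, so 19^466 ends in 1.

1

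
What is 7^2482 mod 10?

Powers of 7 mod 10 repeat with period 4: 7, 9, 3, 1.
2482 leaves remainder 2 on division by 4, so 7^2482 ends in 9.

9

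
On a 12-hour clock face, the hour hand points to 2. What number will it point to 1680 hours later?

1680 − 140·12 = 0, so 1680 ≡ 0 (mod 12).
2 + 0 → 2 on a 12-hour dial.

2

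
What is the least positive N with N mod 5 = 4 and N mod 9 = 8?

44

x ≡ 4 (mod 5) gives x ∈ {4, 9, 14, 19, 24, 29, 34, 39, …}.
The first of these with x mod 9 = 8 is 44.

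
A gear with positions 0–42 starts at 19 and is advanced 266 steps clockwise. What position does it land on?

266 mod 43 = 8 (since 6·43 = 258).
(19 + 8) mod 43 = 27.

27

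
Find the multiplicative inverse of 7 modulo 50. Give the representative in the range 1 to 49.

43

7·43 = 301 = 6·50 + 1, so 7⁻¹ ≡ 43 (mod 50).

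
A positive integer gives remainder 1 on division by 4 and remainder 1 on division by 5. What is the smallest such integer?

1

Since 5·1 ≡ 1 (mod 4), take x = 1 + 5·((1−1)·1 mod 4) = 1 + 5·0 = 1.
Check: 1 mod 4 = 1, 1 mod 5 = 1.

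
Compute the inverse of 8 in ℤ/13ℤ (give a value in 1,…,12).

13 = 1·8 + 5
8 = 1·5 + 3
5 = 1·3 + 2
3 = 1·2 + 1
2 = 2·1 + 0
Back-substituting gives 8·5 ≡ 1 (mod 13).

5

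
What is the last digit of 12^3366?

4

The units digit of 12^n cycles with period 4: 2, 4, 8, 6, …
3366 mod 4 = 2, so the last digit matches 2^2 = 4.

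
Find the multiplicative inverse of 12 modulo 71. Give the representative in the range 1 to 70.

6

12·6 = 72 = 1·71 + 1, so 12⁻¹ ≡ 6 (mod 71).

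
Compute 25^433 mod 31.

By repeated squaring mod 31: 25^1≡25, 25^2≡5, 25^4≡25, 25^8≡5, 25^16≡25, 25^32≡5, 25^64≡25, 25^128≡5, 25^256≡25.
433 = 1 + 16 + 32 + 128 + 256, so 25^433 ≡ 25·25·5·5·25 ≡ 25 (mod 31).

25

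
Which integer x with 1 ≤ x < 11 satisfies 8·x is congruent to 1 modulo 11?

7

8·7 = 56 = 5·11 + 1, so 8⁻¹ ≡ 7 (mod 11).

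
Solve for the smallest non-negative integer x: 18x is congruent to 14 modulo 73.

17

18⁻¹ ≡ 69 (mod 73) because 18·69 = 1242 = 17·73 + 1.
So x ≡ 69·14 = 966 ≡ 17 (mod 73).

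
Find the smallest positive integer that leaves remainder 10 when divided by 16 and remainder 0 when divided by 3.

42

Since 3·11 ≡ 1 (mod 16), take x = 0 + 3·((10−0)·11 mod 16) = 0 + 3·14 = 42.
Check: 42 mod 16 = 10, 42 mod 3 = 0.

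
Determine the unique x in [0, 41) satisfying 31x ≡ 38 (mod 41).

The inverse of 31 mod 41 is 4 (since 31·4 = 124 ≡ 1).
So x ≡ 4·38 = 152 ≡ 29 (mod 41).
Check: 31·29 = 899 = 21·41 + 38.

29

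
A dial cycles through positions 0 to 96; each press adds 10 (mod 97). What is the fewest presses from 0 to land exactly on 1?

68

10·68 = 680 = 7·97 + 1, so 10⁻¹ ≡ 68 (mod 97).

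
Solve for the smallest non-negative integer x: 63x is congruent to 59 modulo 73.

16

The inverse of 63 mod 73 is 51 (since 63·51 = 3213 ≡ 1).
So x ≡ 51·59 = 3009 ≡ 16 (mod 73).
Check: 63·16 = 1008 = 13·73 + 59.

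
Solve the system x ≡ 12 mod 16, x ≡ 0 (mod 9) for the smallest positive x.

108

Since 9·9 ≡ 1 (mod 16), take x = 0 + 9·((12−0)·9 mod 16) = 0 + 9·12 = 108.
Check: 108 mod 16 = 12, 108 mod 9 = 0.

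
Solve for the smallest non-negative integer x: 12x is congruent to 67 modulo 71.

The inverse of 12 mod 71 is 6 (since 12·6 = 72 ≡ 1).
Multiplying both sides by 6: x ≡ 6·67 = 402 ≡ 47 (mod 71).

47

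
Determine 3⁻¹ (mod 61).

41

3·41 = 123 = 2·61 + 1, so 3⁻¹ ≡ 41 (mod 61).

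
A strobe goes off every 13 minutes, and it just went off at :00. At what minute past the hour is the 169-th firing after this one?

169·13 = 2197.
2197 = 36·60 + 37, so 2197 mod 60 = 37.
(0 + 37) mod 60 = 37.

37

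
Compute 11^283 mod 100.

By repeated squaring mod 100: 11^1≡11, 11^2≡21, 11^4≡41, 11^8≡81, 11^16≡61, 11^32≡21, 11^64≡41, 11^128≡81, 11^256≡61.
283 = 1 + 2 + 8 + 16 + 256, so 11^283 ≡ 11·21·81·61·61 ≡ 31 (mod 100).

31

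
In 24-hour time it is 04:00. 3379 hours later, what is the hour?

23

3379 mod 24 = 19 (since 140·24 = 3360).
(4 + 19) mod 24 = 23.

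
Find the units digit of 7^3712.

1

The units digit of 7^n cycles with period 4: 7, 9, 3, 1, …
3712 leaves remainder 0 on division by 4, so 7^3712 ends in 1.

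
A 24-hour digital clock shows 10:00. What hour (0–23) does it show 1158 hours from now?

Dividing 1158 by 24 gives quotient 48 and remainder 6.
(10 + 6) mod 24 = 16.

16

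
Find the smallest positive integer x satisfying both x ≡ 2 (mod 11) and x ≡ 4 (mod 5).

24

x ≡ 4 (mod 5) gives x ∈ {4, 9, 14, 19, 24}.
The first of these with x mod 11 = 2 is 24.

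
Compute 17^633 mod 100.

37

Successive squares of 17 mod 100: 17^1≡17, 17^2≡89, 17^4≡21, 17^8≡41, 17^16≡81, 17^32≡61, 17^64≡21, 17^128≡41, 17^256≡81, 17^512≡61.
633 = 1 + 8 + 16 + 32 + 64 + 512, so 17^633 ≡ 17·41·81·61·21·61 ≡ 37 (mod 100).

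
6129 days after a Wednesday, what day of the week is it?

6129 mod 7 = 4 (since 875·7 = 6125).
Wednesday + 4 days → Sunday.

Sunday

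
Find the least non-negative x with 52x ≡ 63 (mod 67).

52⁻¹ ≡ 58 (mod 67) because 52·58 = 3016 = 45·67 + 1.
Multiplying both sides by 58: x ≡ 58·63 = 3654 ≡ 36 (mod 67).

36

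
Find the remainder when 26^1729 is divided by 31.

By repeated squaring mod 31: 26^1≡26, 26^2≡25, 26^4≡5, 26^8≡25, 26^16≡5, 26^32≡25, 26^64≡5, 26^128≡25, 26^256≡5, 26^512≡25, 26^1024≡5.
Since 1729 = 1 + 64 + 128 + 512 + 1024 in binary, 26^1729 ≡ 26·5·25·25·5 ≡ 26 (mod 31).

26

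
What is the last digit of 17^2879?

Last digits of 7^n: 7, 9, 3, 1 (period 4).
2879 mod 4 = 3, so the last digit matches 7^3 = 3.

3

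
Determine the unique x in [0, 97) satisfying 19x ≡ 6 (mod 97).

82

19⁻¹ ≡ 46 (mod 97) because 19·46 = 874 = 9·97 + 1.
So x ≡ 46·6 = 276 ≡ 82 (mod 97).
Check: 19·82 = 1558 = 16·97 + 6.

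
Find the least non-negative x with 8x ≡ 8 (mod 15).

1

8⁻¹ ≡ 2 (mod 15) because 8·2 = 16 = 1·15 + 1.
So x ≡ 2·8 = 16 ≡ 1 (mod 15).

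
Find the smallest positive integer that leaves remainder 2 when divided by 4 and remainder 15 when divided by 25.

Since 25·1 ≡ 1 (mod 4), take x = 15 + 25·((2−15)·1 mod 4) = 15 + 25·3 = 90.
Check: 90 mod 4 = 2, 90 mod 25 = 15.

90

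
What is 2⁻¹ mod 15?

8

15 = 7·2 + 1
2 = 2·1 + 0
Back-substituting gives 2·8 ≡ 1 (mod 15).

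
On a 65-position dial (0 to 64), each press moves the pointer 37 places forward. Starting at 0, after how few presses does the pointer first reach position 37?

37⁻¹ ≡ 58 (mod 65) because 37·58 = 2146 = 33·65 + 1.
So x ≡ 58·37 = 2146 ≡ 1 (mod 65).
Check: 37·1 = 37 = 0·65 + 37.

1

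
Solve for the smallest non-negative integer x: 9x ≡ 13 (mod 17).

The inverse of 9 mod 17 is 2 (since 9·2 = 18 ≡ 1).
Multiplying both sides by 2: x ≡ 2·13 = 26 ≡ 9 (mod 17).
Check: 9·9 = 81 = 4·17 + 13.

9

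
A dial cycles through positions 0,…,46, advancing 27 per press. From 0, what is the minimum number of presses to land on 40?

27⁻¹ ≡ 7 (mod 47) because 27·7 = 189 = 4·47 + 1.
Multiplying both sides by 7: x ≡ 7·40 = 280 ≡ 45 (mod 47).
Check: 27·45 = 1215 = 25·47 + 40.

45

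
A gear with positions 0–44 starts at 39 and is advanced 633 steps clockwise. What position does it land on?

42

633 − 14·45 = 3, so 633 ≡ 3 (mod 45).
(39 + 3) mod 45 = 42.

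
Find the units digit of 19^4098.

1

Powers of 9 mod 10 repeat with period 2: 9, 1.
4098 leaves remainder 0 on division by 2, so 19^4098 ends in 1.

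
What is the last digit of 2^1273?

The units digit of 2^n cycles with period 4: 2, 4, 8, 6, …
1273 mod 4 = 1, so the last digit matches 2^1 = 2.

2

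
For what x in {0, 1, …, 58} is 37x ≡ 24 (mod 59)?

37⁻¹ ≡ 8 (mod 59) because 37·8 = 296 = 5·59 + 1.
Multiplying both sides by 8: x ≡ 8·24 = 192 ≡ 15 (mod 59).

15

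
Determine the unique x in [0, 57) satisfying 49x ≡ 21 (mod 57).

33

The inverse of 49 mod 57 is 7 (since 49·7 = 343 ≡ 1).
So x ≡ 7·21 = 147 ≡ 33 (mod 57).
Check: 49·33 = 1617 = 28·57 + 21.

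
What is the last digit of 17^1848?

Powers of 7 mod 10 repeat with period 4: 7, 9, 3, 1.
1848 mod 4 = 0, so the last digit matches 7^4 = 1.

1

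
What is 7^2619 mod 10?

Last digits of 7^n: 7, 9, 3, 1 (period 4).
2619 leaves remainder 3 on division by 4, so 7^2619 ends in 3.

3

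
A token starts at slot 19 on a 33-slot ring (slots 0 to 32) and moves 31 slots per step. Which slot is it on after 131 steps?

21

131·31 = 4061.
Dividing 4061 by 33 gives quotient 123 and remainder 2.
(19 + 2) mod 33 = 21.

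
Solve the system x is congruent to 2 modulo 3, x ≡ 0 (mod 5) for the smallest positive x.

Since 5·2 ≡ 1 (mod 3), take x = 0 + 5·((2−0)·2 mod 3) = 0 + 5·1 = 5.
Check: 5 mod 3 = 2, 5 mod 5 = 0.

5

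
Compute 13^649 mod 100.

73

By repeated squaring mod 100: 13^1≡13, 13^2≡69, 13^4≡61, 13^8≡21, 13^16≡41, 13^32≡81, 13^64≡61, 13^128≡21, 13^256≡41, 13^512≡81.
649 = 1 + 8 + 128 + 512, so 13^649 ≡ 13·21·21·81 ≡ 73 (mod 100).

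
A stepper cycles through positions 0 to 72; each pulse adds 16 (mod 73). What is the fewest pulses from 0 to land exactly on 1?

73 = 4·16 + 9
16 = 1·9 + 7
9 = 1·7 + 2
7 = 3·2 + 1
2 = 2·1 + 0
Back-substituting gives 16·32 ≡ 1 (mod 73).

32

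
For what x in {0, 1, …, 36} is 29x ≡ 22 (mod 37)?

The inverse of 29 mod 37 is 23 (since 29·23 = 667 ≡ 1).
So x ≡ 23·22 = 506 ≡ 25 (mod 37).
Check: 29·25 = 725 = 19·37 + 22.

25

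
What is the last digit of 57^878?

The units digit of 57^n cycles with period 4: 7, 9, 3, 1, …
878 mod 4 = 2, so the last digit matches 7^2 = 9.

9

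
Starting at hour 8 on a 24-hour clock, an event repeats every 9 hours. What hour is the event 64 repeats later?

8

64·9 = 576.
576 = 24·24 + 0, so 576 mod 24 = 0.
(8 + 0) mod 24 = 8.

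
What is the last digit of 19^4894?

1

The units digit of 19^n cycles with period 2: 9, 1, …
4894 mod 2 = 0, so the last digit matches 9^2 = 1.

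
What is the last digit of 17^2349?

7

Powers of 7 mod 10 repeat with period 4: 7, 9, 3, 1.
2349 mod 4 = 1, so the last digit matches 7^1 = 7.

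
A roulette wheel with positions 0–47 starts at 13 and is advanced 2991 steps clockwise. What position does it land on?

2991 mod 48 = 15 (since 62·48 = 2976).
(13 + 15) mod 48 = 28.

28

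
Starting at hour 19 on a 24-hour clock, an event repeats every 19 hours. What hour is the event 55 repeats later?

55·19 = 1045.
1045 − 43·24 = 13, so 1045 ≡ 13 (mod 24).
(19 + 13) mod 24 = 8.

8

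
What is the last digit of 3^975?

Powers of 3 mod 10 repeat with period 4: 3, 9, 7, 1.
975 mod 4 = 3, so the last digit matches 3^3 = 7.

7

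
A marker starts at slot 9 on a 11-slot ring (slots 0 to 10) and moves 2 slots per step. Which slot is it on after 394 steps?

394·2 = 788.
788 mod 11 = 7 (since 71·11 = 781).
(9 + 7) mod 11 = 5.

5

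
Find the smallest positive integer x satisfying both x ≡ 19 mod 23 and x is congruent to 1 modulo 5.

111

x ≡ 1 (mod 5) gives x ∈ {1, 6, 11, 16, 21, 26, 31, 36, …}.
The first of these with x mod 23 = 19 is 111.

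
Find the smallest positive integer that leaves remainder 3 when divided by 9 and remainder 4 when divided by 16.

x ≡ 3 (mod 9) gives x ∈ {3, 12, 21, 30, 39, 48, 57, 66, …}.
The first of these with x mod 16 = 4 is 84.

84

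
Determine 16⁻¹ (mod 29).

20

29 = 1·16 + 13
16 = 1·13 + 3
13 = 4·3 + 1
3 = 3·1 + 0
Back-substituting gives 16·20 ≡ 1 (mod 29).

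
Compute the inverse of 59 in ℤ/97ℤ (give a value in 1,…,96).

74

59·74 = 4366 = 45·97 + 1, so 59⁻¹ ≡ 74 (mod 97).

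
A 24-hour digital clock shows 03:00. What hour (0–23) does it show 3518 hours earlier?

3518 mod 24 = 14 (since 146·24 = 3504).
(3 − 14) mod 24 = 13.

13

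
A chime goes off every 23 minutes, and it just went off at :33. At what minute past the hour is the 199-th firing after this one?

50

199·23 = 4577.
Dividing 4577 by 60 gives quotient 76 and remainder 17.
(33 + 17) mod 60 = 50.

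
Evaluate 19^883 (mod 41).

12

Successive squares of 19 mod 41: 19^1≡19, 19^2≡33, 19^4≡23, 19^8≡37, 19^16≡16, 19^32≡10, 19^64≡18, 19^128≡37, 19^256≡16, 19^512≡10.
Since 883 = 1 + 2 + 16 + 32 + 64 + 256 + 512 in binary, 19^883 ≡ 19·33·16·10·18·16·10 ≡ 12 (mod 41).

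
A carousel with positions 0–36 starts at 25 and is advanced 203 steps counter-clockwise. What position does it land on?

203 mod 37 = 18 (since 5·37 = 185).
(25 − 18) mod 37 = 7.

7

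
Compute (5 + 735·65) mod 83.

55

735·65 = 47775.
Dividing 47775 by 83 gives quotient 575 and remainder 50.
(5 + 50) mod 83 = 55.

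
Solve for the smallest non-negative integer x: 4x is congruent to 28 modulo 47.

The inverse of 4 mod 47 is 12 (since 4·12 = 48 ≡ 1).
Multiplying both sides by 12: x ≡ 12·28 = 336 ≡ 7 (mod 47).

7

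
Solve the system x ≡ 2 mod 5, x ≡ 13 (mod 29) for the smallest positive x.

Since 29·4 ≡ 1 (mod 5), take x = 13 + 29·((2−13)·4 mod 5) = 13 + 29·1 = 42.
Check: 42 mod 5 = 2, 42 mod 29 = 13.

42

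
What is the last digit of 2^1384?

6

The units digit of 2^n cycles with period 4: 2, 4, 8, 6, …
1384 leaves remainder 0 on division by 4, so 2^1384 ends in 6.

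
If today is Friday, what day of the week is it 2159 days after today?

Monday

2159 mod 7 = 3 (since 308·7 = 2156).
Friday + 3 days → Monday.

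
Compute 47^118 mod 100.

By repeated squaring mod 100: 47^1≡47, 47^2≡9, 47^4≡81, 47^8≡61, 47^16≡21, 47^32≡41, 47^64≡81.
118 = 2 + 4 + 16 + 32 + 64, so 47^118 ≡ 9·81·21·41·81 ≡ 89 (mod 100).

89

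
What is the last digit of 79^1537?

Last digits of 9^n: 9, 1 (period 2).
1537 mod 2 = 1, so the last digit matches 9^1 = 9.

9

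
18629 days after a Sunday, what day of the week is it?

Tuesday

18629 = 2661·7 + 2, so 18629 mod 7 = 2.
Sunday + 2 days → Tuesday.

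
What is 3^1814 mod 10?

9

Powers of 3 mod 10 repeat with period 4: 3, 9, 7, 1.
1814 leaves remainder 2 on division by 4, so 3^1814 ends in 9.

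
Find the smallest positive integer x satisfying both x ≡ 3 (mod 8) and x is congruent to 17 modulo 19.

x ≡ 3 (mod 8) gives x ∈ {3, 11, 19, 27, 35, 43, 51, 59, …}.
The first of these with x mod 19 = 17 is 131.

131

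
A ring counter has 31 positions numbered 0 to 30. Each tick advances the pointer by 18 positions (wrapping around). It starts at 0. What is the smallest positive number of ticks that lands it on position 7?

The inverse of 18 mod 31 is 19 (since 18·19 = 342 ≡ 1).
Multiplying both sides by 19: x ≡ 19·7 = 133 ≡ 9 (mod 31).
Check: 18·9 = 162 = 5·31 + 7.

9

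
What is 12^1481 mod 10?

2

The units digit of 12^n cycles with period 4: 2, 4, 8, 6, …
1481 leaves remainder 1 on division by 4, so 12^1481 ends in 2.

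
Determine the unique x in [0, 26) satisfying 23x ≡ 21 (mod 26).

23⁻¹ ≡ 17 (mod 26) because 23·17 = 391 = 15·26 + 1.
Multiplying both sides by 17: x ≡ 17·21 = 357 ≡ 19 (mod 26).

19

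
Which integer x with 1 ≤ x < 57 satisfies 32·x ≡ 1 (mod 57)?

57 = 1·32 + 25
32 = 1·25 + 7
25 = 3·7 + 4
7 = 1·4 + 3
4 = 1·3 + 1
3 = 3·1 + 0
Back-substituting gives 32·41 ≡ 1 (mod 57).

41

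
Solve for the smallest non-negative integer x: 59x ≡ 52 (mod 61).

35

The inverse of 59 mod 61 is 30 (since 59·30 = 1770 ≡ 1).
Multiplying both sides by 30: x ≡ 30·52 = 1560 ≡ 35 (mod 61).
Check: 59·35 = 2065 = 33·61 + 52.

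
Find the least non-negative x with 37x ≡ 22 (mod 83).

The inverse of 37 mod 83 is 9 (since 37·9 = 333 ≡ 1).
So x ≡ 9·22 = 198 ≡ 32 (mod 83).

32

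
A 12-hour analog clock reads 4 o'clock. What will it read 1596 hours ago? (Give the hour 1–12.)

4

1596 mod 12 = 0 (since 133·12 = 1596).
4 − 0 → 4 on a 12-hour dial.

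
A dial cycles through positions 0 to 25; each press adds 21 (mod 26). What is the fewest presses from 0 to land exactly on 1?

26 = 1·21 + 5
21 = 4·5 + 1
5 = 5·1 + 0
Back-substituting gives 21·5 ≡ 1 (mod 26).

5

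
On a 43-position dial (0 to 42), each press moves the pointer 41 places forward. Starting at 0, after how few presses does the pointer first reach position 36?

25

41⁻¹ ≡ 21 (mod 43) because 41·21 = 861 = 20·43 + 1.
Multiplying both sides by 21: x ≡ 21·36 = 756 ≡ 25 (mod 43).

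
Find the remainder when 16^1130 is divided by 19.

4

Successive squares of 16 mod 19: 16^1≡16, 16^2≡9, 16^4≡5, 16^8≡6, 16^16≡17, 16^32≡4, 16^64≡16, 16^128≡9, 16^256≡5, 16^512≡6, 16^1024≡17.
1130 = 2 + 8 + 32 + 64 + 1024, so 16^1130 ≡ 9·6·4·16·17 ≡ 4 (mod 19).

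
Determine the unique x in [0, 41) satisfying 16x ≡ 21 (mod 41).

9

16⁻¹ ≡ 18 (mod 41) because 16·18 = 288 = 7·41 + 1.
Multiplying both sides by 18: x ≡ 18·21 = 378 ≡ 9 (mod 41).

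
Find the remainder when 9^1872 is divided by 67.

14

Square-and-reduce mod 67: 9^1≡9, 9^2≡14, 9^4≡62, 9^8≡25, 9^16≡22, 9^32≡15, 9^64≡24, 9^128≡40, 9^256≡59, 9^512≡64, 9^1024≡9.
Since 1872 = 16 + 64 + 256 + 512 + 1024 in binary, 9^1872 ≡ 22·24·59·64·9 ≡ 14 (mod 67).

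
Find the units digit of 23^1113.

The units digit of 23^n cycles with period 4: 3, 9, 7, 1, …
1113 mod 4 = 1, so the last digit matches 3^1 = 3.

3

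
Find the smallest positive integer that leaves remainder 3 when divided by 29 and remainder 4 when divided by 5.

119

x ≡ 4 (mod 5) gives x ∈ {4, 9, 14, 19, 24, 29, 34, 39, …}.
The first of these with x mod 29 = 3 is 119.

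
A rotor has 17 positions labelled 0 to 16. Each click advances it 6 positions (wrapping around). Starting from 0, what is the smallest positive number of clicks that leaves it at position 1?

3

17 = 2·6 + 5
6 = 1·5 + 1
5 = 5·1 + 0
Back-substituting gives 6·3 ≡ 1 (mod 17).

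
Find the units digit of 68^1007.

2

Last digits of 8^n: 8, 4, 2, 6 (period 4).
1007 mod 4 = 3, so the last digit matches 8^3 = 2.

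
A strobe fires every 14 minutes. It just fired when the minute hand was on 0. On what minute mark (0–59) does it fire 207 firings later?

207·14 = 2898.
Dividing 2898 by 60 gives quotient 48 and remainder 18.
(0 + 18) mod 60 = 18.

18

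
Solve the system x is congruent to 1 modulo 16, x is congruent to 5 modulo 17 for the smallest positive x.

209

x ≡ 1 (mod 16) gives x ∈ {1, 17, 33, 49, 65, 81, 97, 113, …}.
The first of these with x mod 17 = 5 is 209.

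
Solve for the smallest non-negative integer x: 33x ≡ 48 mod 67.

The inverse of 33 mod 67 is 65 (since 33·65 = 2145 ≡ 1).
Multiplying both sides by 65: x ≡ 65·48 = 3120 ≡ 38 (mod 67).

38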